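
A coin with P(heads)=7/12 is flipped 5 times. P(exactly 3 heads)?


Binomial: P(X=3) = C(5,3)×p^3×(1-p)^2
= 10 × 343/1728 × 25/144 = 42875/124416

P(X=3) = 42875/124416 ≈ 34.46%


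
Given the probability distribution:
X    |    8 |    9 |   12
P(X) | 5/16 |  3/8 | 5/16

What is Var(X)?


E[X] = 77/8
E[X²] = 763/8
Var(X) = E[X²] - (E[X])² = 763/8 - 5929/64 = 175/64

Var(X) = 175/64 ≈ 2.7344


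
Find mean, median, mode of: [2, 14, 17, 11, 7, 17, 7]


Sorted: [2, 7, 7, 11, 14, 17, 17]
Mean = 75/7
Median = 11
Freq: {2: 1, 14: 1, 17: 2, 11: 1, 7: 2}
Mode: [7, 17]

Mean=75/7, Median=11, Mode=[7, 17]


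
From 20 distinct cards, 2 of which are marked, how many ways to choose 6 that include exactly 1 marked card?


Choose 1 of the 2 marked cards and 5 of the other 18 cards:
C(2,1)×C(18,5) = 2×8568 = 17136

17136


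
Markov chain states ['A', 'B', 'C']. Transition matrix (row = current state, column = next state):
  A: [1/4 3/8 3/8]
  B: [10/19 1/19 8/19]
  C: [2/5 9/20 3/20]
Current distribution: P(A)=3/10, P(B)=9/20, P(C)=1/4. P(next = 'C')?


P(next=C) = Σᵢ P(now=i)×P(i→C)
= 3/10×3/8 + 9/20×8/19 + 1/4×3/20
= 9/80 + 18/95 + 3/80 = 129/380

P = 129/380 ≈ 0.3395


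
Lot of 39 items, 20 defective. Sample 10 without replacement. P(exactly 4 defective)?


Hypergeometric: C(20,4)×C(19,6)/C(39,10)
= 4845×27132/635745396 = 33915/164021

P(X=4) = 33915/164021 ≈ 20.68%


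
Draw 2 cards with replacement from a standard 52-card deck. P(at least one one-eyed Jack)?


P(not a one-eyed Jack) = 50/52 = 25/26
P(none in 2 draws) = (25/26)^2 = 625/676
P(≥1 one-eyed Jack) = 1 - 625/676 = 51/676

P = 51/676 ≈ 7.54%


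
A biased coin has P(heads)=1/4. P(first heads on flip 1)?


Geometric: P(X=1) = (1-p)^(k-1)×p = (3/4)^0×1/4 = 1/4

P(X=1) = 1/4 ≈ 25.00%


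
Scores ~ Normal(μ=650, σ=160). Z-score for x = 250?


z = (x - μ)/σ = (250 - 650)/160 = -2.5

z = -2.5


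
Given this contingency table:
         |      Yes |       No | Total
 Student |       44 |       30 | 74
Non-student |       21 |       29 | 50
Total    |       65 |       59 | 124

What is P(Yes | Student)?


P(Yes | Student) = 44/(44+30) = 44/74 = 22/37

P(Yes|Student) = 22/37 ≈ 59.46%


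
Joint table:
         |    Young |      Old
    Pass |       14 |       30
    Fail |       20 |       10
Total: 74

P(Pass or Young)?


P(Pass∨Young) = P(Pass) + P(Young) - P(Pass∧Young)
= (44 + 34 - 14)/74 = 64/74 = 32/37

P = 32/37 ≈ 86.49%


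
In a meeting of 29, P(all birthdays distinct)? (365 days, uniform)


P(all different) = Π(365-i)/365 for i=0..28
= (365/365)×(364/365)×...×(337/365)
= 0.319031

P ≈ 0.3190 ≈ 31.90%


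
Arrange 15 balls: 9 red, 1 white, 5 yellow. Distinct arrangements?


15!/(9!×1!×5!) = 30030

30030


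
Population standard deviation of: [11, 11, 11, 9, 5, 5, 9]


Mean = 61/7
  (11-61/7)²=256/49
  (11-61/7)²=256/49
  (11-61/7)²=256/49
  (9-61/7)²=4/49
  (5-61/7)²=676/49
  (5-61/7)²=676/49
  (9-61/7)²=4/49
Σ(x-μ)² = 304/7
σ² = (304/7)/7 = 304/49

σ = √(304/49) ≈ 2.4908


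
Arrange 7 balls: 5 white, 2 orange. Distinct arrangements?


7!/(5!×2!) = 21

21


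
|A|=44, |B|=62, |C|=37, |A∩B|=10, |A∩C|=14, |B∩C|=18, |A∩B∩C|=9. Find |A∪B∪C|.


|A∪B∪C| = 44+62+37-10-14-18+9 = 110

|A∪B∪C| = 110


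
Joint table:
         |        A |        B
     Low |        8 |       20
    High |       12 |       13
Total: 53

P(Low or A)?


P(Low∨A) = P(Low) + P(A) - P(Low∧A)
= (28 + 20 - 8)/53 = 40/53

P = 40/53 ≈ 75.47%


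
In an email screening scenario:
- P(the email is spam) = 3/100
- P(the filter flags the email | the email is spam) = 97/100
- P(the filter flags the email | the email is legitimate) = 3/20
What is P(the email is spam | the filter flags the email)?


Using Bayes' theorem:
P(A|B) = P(B|A)·P(A) / P(B)

P(the filter flags the email) = 97/100 × 3/100 + 3/20 × 97/100
= 291/10000 + 291/2000 = 873/5000

P(the email is spam|the filter flags the email) = (291/10000) / (873/5000) = 1/6

P(the email is spam|the filter flags the email) = 1/6 ≈ 16.67%


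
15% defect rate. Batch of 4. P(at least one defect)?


P(all good) = (17/20)^4 = 83521/160000
P(≥1 defect) = 76479/160000

P = 76479/160000 ≈ 47.80%


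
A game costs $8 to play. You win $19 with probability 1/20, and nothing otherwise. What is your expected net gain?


E[gain] = (19-8)×1/20 + (-8)×19/20
= 11/20 - 38/5 = -141/20

Expected net gain = $-141/20 ≈ $-7.05


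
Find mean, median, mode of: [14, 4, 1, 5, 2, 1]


Sorted: [1, 1, 2, 4, 5, 14]
Mean = 27/6 = 9/2
Median = 3
Freq: {14: 1, 4: 1, 1: 2, 5: 1, 2: 1}
Mode: [1]

Mean=9/2, Median=3, Mode=1


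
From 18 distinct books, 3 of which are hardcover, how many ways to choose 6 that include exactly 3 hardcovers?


Choose 3 of the 3 hardcovers and 3 of the other 15 books:
C(3,3)×C(15,3) = 1×455 = 455

455


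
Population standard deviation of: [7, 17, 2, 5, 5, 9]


Mean = 45/6 = 15/2
  (7-15/2)²=1/4
  (17-15/2)²=361/4
  (2-15/2)²=121/4
  (5-15/2)²=25/4
  (5-15/2)²=25/4
  (9-15/2)²=9/4
Σ(x-μ)² = 271/2
σ² = (271/2)/6 = 271/12

σ = √(271/12) ≈ 4.7522


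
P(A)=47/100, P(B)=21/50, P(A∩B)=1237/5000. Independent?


P(A)×P(B) = 987/5000
P(A∩B) = 1237/5000
Not equal → NOT independent

No, not independent


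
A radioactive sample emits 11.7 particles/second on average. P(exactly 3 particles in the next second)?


Poisson(λ=11.7): P(X=3) = e^(-λ)×λ^k/k!
= e^(-11.7) × 11.7^3 / 3!
≈ 8.293819161e-06 × 1601.613 / 6 ≈ 0.002214

P(X=3) ≈ 0.002214 ≈ 0.22%


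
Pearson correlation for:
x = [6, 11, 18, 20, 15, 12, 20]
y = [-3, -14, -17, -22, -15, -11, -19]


n=7, Σx=102, Σy=-101, Σxy=-1655, Σx²=1650, Σy²=1685
r = (7×(-1655) - 102×(-101))/√((7×1650 - 102²)(7×1685 - (-101)²))
= -1283/√(1146×1594) = -1283/√1826724 ≈ -1283/1351.5635 ≈ -0.9493

r ≈ -0.9493


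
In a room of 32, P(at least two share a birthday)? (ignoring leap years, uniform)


P(all different) = Π(365-i)/365 for i=0..31
= 0.246652
P(match) = 1 - 0.246652 = 0.753348

P ≈ 0.7533 ≈ 75.33%


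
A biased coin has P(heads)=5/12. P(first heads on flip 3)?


Geometric: P(X=3) = (1-p)^(k-1)×p = (7/12)^2×5/12 = 245/1728

P(X=3) = 245/1728 ≈ 14.18%


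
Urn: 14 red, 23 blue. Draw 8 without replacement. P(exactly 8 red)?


Hypergeometric: C(14,8)×C(23,0)/C(37,8)
= 3003×1/38608020 = 91/1169940

P(X=8) = 91/1169940 ≈ 0.01%


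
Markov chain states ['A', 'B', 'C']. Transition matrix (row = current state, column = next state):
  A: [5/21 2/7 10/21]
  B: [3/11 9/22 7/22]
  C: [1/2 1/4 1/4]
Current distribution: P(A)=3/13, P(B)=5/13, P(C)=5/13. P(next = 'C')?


P(next=C) = Σᵢ P(now=i)×P(i→C)
= 3/13×10/21 + 5/13×7/22 + 5/13×1/4
= 10/91 + 35/286 + 5/52 = 1315/4004

P = 1315/4004 ≈ 0.3284


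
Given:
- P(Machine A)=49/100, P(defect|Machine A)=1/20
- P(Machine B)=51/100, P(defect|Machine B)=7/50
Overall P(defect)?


P(B) = Σ P(B|Aᵢ)×P(Aᵢ)
  1/20×49/100 = 49/2000
  7/50×51/100 = 357/5000
Sum = 959/10000

P(defect) = 959/10000 ≈ 9.59%


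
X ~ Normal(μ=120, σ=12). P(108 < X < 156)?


z₁=(108-120)/12=-1.0, z₂=(156-120)/12=3.0
P = Φ(3.0) - Φ(-1.0) = 0.998650 - 0.158655 = 0.839995 ≈ 0.8400

P(108 < X < 156) ≈ 0.8400


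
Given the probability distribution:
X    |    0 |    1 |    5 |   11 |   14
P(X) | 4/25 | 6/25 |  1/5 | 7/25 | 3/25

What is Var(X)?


E[X] = 6
E[X²] = 1566/25
Var(X) = E[X²] - (E[X])² = 1566/25 - 36 = 666/25

Var(X) = 666/25 ≈ 26.6400


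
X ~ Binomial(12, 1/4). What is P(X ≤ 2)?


P(X ≤ 2) = Σ P(X=i) for i=0..2
P(X=0) = 531441/16777216
P(X=1) = 531441/4194304
P(X=2) = 1948617/8388608
Sum = 6554439/16777216

P(X ≤ 2) = 6554439/16777216 ≈ 39.07%


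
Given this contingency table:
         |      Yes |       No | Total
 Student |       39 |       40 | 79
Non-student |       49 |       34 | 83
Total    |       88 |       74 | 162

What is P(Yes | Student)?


P(Yes | Student) = 39/(39+40) = 39/79

P(Yes|Student) = 39/79 ≈ 49.37%


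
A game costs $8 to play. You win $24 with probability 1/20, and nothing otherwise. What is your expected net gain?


E[gain] = (24-8)×1/20 + (-8)×19/20
= 4/5 - 38/5 = -34/5

Expected net gain = $-34/5 ≈ $-6.80


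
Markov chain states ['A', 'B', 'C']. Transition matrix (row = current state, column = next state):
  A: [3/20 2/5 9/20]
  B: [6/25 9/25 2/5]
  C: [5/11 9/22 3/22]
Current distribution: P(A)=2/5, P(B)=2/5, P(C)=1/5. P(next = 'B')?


P(next=B) = Σᵢ P(now=i)×P(i→B)
= 2/5×2/5 + 2/5×9/25 + 1/5×9/22
= 4/25 + 18/125 + 9/110 = 1061/2750

P = 1061/2750 ≈ 0.3858


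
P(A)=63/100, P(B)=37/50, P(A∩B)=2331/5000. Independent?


P(A)×P(B) = 2331/5000
P(A∩B) = 2331/5000
Equal ✓ → Independent

Yes, independent


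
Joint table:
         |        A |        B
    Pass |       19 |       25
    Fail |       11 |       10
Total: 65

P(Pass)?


P(Pass) = (19+25)/65 = 44/65

P(Pass) = 44/65 ≈ 67.69%


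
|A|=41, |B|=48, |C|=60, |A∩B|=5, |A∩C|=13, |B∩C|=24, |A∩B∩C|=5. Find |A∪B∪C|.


|A∪B∪C| = 41+48+60-5-13-24+5 = 112

|A∪B∪C| = 112


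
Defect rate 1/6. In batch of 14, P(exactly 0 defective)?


Binomial: P(X=0) = C(14,0)×p^0×(1-p)^14
= 1 × 1 × 6103515625/78364164096 = 6103515625/78364164096

P(X=0) = 6103515625/78364164096 ≈ 7.79%


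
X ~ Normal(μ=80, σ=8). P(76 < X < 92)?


z₁=(76-80)/8=-0.5, z₂=(92-80)/8=1.5
P = Φ(1.5) - Φ(-0.5) = 0.933193 - 0.308538 = 0.624655 ≈ 0.6247

P(76 < X < 92) ≈ 0.6247


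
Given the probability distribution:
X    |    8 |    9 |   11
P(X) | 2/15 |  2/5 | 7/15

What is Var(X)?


E[X] = 49/5
E[X²] = 487/5
Var(X) = E[X²] - (E[X])² = 487/5 - 2401/25 = 34/25

Var(X) = 34/25 ≈ 1.3600


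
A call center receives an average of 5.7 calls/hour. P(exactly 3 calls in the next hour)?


Poisson(λ=5.7): P(X=3) = e^(-λ)×λ^k/k!
= e^(-5.7) × 5.7^3 / 3!
≈ 0.003345965457 × 185.193 / 6 ≈ 0.103275

P(X=3) ≈ 0.103275 ≈ 10.33%


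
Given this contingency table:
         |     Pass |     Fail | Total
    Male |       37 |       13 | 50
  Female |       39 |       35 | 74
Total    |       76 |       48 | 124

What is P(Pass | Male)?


P(Pass | Male) = 37/(37+13) = 37/50

P(Pass|Male) = 37/50 ≈ 74.00%


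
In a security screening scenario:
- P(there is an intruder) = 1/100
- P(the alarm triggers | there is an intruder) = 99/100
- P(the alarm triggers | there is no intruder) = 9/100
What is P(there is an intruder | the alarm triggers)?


Using Bayes' theorem:
P(A|B) = P(B|A)·P(A) / P(B)

P(the alarm triggers) = 99/100 × 1/100 + 9/100 × 99/100
= 99/10000 + 891/10000 = 99/1000

P(there is an intruder|the alarm triggers) = (99/10000) / (99/1000) = 1/10

P(there is an intruder|the alarm triggers) = 1/10 ≈ 10.00%


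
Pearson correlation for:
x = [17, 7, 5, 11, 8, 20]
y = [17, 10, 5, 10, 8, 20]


n=6, Σx=68, Σy=70, Σxy=958, Σx²=948, Σy²=978
r = (6×958 - 68×70)/√((6×948 - 68²)(6×978 - 70²))
= 988/√(1064×968) = 988/√1029952 ≈ 988/1014.8655 ≈ 0.9735

r ≈ 0.9735


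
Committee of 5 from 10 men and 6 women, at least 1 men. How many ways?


Count by #men:
  1M,4W: C(10,1)×C(6,4)=150
  2M,3W: C(10,2)×C(6,3)=900
  3M,2W: C(10,3)×C(6,2)=1800
  4M,1W: C(10,4)×C(6,1)=1260
  5M,0W: C(10,5)×C(6,0)=252
Total = 4362

4362


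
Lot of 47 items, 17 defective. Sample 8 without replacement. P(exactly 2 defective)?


Hypergeometric: C(17,2)×C(30,6)/C(47,8)
= 136×593775/314457495 = 5383560/20963833

P(X=2) = 5383560/20963833 ≈ 25.68%


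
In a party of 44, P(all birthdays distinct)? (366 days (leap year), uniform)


P(all different) = Π(366-i)/366 for i=0..43
= (366/366)×(365/366)×...×(323/366)
= 0.067633

P ≈ 0.0676 ≈ 6.76%


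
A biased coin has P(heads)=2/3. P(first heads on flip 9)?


Geometric: P(X=9) = (1-p)^(k-1)×p = (1/3)^8×2/3 = 2/19683

P(X=9) = 2/19683 ≈ 0.01%


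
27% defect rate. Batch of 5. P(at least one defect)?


P(all good) = (73/100)^5 = 2073071593/10000000000
P(≥1 defect) = 7926928407/10000000000

P = 7926928407/10000000000 ≈ 79.27%


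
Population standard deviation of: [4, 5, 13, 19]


Mean = 41/4
  (4-41/4)²=625/16
  (5-41/4)²=441/16
  (13-41/4)²=121/16
  (19-41/4)²=1225/16
Σ(x-μ)² = 603/4
σ² = (603/4)/4 = 603/16

σ = √(603/16) ≈ 6.1390


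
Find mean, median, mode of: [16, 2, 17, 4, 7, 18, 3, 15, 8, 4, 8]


Sorted: [2, 3, 4, 4, 7, 8, 8, 15, 16, 17, 18]
Mean = 102/11
Median = 8
Freq: {16: 1, 2: 1, 17: 1, 4: 2, 7: 1, 18: 1, 3: 1, 15: 1, 8: 2}
Mode: [4, 8]

Mean=102/11, Median=8, Mode=[4, 8]


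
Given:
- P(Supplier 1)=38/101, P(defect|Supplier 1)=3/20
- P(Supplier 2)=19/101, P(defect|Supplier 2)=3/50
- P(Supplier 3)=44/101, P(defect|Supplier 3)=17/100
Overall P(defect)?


P(B) = Σ P(B|Aᵢ)×P(Aᵢ)
  3/20×38/101 = 57/1010
  3/50×19/101 = 57/5050
  17/100×44/101 = 187/2525
Sum = 358/2525

P(defect) = 358/2525 ≈ 14.18%


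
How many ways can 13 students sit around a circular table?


Circular arrangements of 13 distinct objects: fix one position to break rotational symmetry.
(n-1)! = 12! = 479001600

479001600


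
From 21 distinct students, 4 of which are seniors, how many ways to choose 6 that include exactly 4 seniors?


Choose 4 of the 4 seniors and 2 of the other 17 students:
C(4,4)×C(17,2) = 1×136 = 136

136


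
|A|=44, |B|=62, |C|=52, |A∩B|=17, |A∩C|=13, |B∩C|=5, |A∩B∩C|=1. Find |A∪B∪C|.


|A∪B∪C| = 44+62+52-17-13-5+1 = 124

|A∪B∪C| = 124


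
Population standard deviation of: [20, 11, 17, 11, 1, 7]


Mean = 67/6
  (20-67/6)²=2809/36
  (11-67/6)²=1/36
  (17-67/6)²=1225/36
  (11-67/6)²=1/36
  (1-67/6)²=3721/36
  (7-67/6)²=625/36
Σ(x-μ)² = 1397/6
σ² = (1397/6)/6 = 1397/36

σ = √(1397/36) ≈ 6.2294


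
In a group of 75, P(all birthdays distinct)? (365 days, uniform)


P(all different) = Π(365-i)/365 for i=0..74
= (365/365)×(364/365)×...×(291/365)
= 0.000280

P ≈ 0.0003 ≈ 0.03%


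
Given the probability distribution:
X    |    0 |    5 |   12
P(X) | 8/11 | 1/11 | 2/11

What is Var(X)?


E[X] = 29/11
E[X²] = 313/11
Var(X) = E[X²] - (E[X])² = 313/11 - 841/121 = 2602/121

Var(X) = 2602/121 ≈ 21.5041


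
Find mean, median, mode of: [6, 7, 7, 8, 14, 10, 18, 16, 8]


Sorted: [6, 7, 7, 8, 8, 10, 14, 16, 18]
Mean = 94/9
Median = 8
Freq: {6: 1, 7: 2, 8: 2, 14: 1, 10: 1, 18: 1, 16: 1}
Mode: [7, 8]

Mean=94/9, Median=8, Mode=[7, 8]


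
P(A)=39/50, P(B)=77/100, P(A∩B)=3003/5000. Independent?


P(A)×P(B) = 3003/5000
P(A∩B) = 3003/5000
Equal ✓ → Independent

Yes, independent


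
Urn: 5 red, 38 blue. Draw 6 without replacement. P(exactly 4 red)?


Hypergeometric: C(5,4)×C(38,2)/C(43,6)
= 5×703/6096454 = 185/320866

P(X=4) = 185/320866 ≈ 0.06%


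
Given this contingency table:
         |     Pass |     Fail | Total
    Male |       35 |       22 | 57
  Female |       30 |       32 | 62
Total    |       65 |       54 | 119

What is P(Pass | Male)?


P(Pass | Male) = 35/(35+22) = 35/57

P(Pass|Male) = 35/57 ≈ 61.40%


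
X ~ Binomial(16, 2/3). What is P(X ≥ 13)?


P(X ≥ 13) = Σ P(X=i) for i=13..16
P(X=13) = 4587520/43046721
P(X=14) = 655360/14348907
P(X=15) = 524288/43046721
P(X=16) = 65536/43046721
Sum = 7143424/43046721

P(X ≥ 13) = 7143424/43046721 ≈ 16.59%


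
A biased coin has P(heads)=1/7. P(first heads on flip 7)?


Geometric: P(X=7) = (1-p)^(k-1)×p = (6/7)^6×1/7 = 46656/823543

P(X=7) = 46656/823543 ≈ 5.67%


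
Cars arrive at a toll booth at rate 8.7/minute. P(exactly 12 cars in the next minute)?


Poisson(λ=8.7): P(X=12) = e^(-λ)×λ^k/k!
= e^(-8.7) × 8.7^12 / 12!
≈ 0.000166585811 × 188031682201 / 479001600 ≈ 0.065393

P(X=12) ≈ 0.065393 ≈ 6.54%


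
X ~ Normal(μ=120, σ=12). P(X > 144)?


z = (144-120)/12 = 2.0
P(X > 144) = 1 - P(Z ≤ 2.0) = 1 - 0.9772 = 0.0228

P(X > 144) ≈ 0.0228


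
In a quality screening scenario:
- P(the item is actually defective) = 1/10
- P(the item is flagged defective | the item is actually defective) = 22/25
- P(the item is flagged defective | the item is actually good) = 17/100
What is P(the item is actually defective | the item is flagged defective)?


Using Bayes' theorem:
P(A|B) = P(B|A)·P(A) / P(B)

P(the item is flagged defective) = 22/25 × 1/10 + 17/100 × 9/10
= 11/125 + 153/1000 = 241/1000

P(the item is actually defective|the item is flagged defective) = (11/125) / (241/1000) = 88/241

P(the item is actually defective|the item is flagged defective) = 88/241 ≈ 36.51%


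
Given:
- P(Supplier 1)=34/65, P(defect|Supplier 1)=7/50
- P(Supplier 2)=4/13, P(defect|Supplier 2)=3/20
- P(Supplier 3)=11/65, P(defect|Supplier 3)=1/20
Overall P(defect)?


P(B) = Σ P(B|Aᵢ)×P(Aᵢ)
  7/50×34/65 = 119/1625
  3/20×4/13 = 3/65
  1/20×11/65 = 11/1300
Sum = 831/6500

P(defect) = 831/6500 ≈ 12.78%


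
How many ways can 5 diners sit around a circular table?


Circular arrangements of 5 distinct objects: fix one position to break rotational symmetry.
(n-1)! = 4! = 24

24


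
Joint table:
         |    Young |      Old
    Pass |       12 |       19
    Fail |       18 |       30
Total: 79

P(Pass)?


P(Pass) = (12+19)/79 = 31/79

P(Pass) = 31/79 ≈ 39.24%


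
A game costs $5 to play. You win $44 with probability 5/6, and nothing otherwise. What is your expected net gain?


E[gain] = (44-5)×5/6 + (-5)×1/6
= 65/2 - 5/6 = 95/3

Expected net gain = $95/3 ≈ $31.67


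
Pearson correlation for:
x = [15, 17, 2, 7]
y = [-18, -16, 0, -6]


n=4, Σx=41, Σy=-40, Σxy=-584, Σx²=567, Σy²=616
r = (4×(-584) - 41×(-40))/√((4×567 - 41²)(4×616 - (-40)²))
= -696/√(587×864) = -696/√507168 ≈ -696/712.1573 ≈ -0.9773

r ≈ -0.9773


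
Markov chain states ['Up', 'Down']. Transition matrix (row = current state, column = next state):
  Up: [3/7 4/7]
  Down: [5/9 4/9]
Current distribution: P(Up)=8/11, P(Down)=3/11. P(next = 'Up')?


P(next=Up) = Σᵢ P(now=i)×P(i→Up)
= 8/11×3/7 + 3/11×5/9
= 24/77 + 5/33 = 107/231

P = 107/231 ≈ 0.4632


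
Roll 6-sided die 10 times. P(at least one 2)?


P(no 2)^10 = (5/6)^10 = 9765625/60466176
P(≥1) = 1 - 9765625/60466176 = 50700551/60466176

P = 50700551/60466176 ≈ 83.85%


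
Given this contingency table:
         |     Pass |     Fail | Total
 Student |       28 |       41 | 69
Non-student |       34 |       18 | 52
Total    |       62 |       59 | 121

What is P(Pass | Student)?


P(Pass | Student) = 28/(28+41) = 28/69

P(Pass|Student) = 28/69 ≈ 40.58%


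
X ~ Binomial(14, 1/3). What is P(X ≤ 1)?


P(X ≤ 1) = Σ P(X=i) for i=0..1
P(X=0) = 16384/4782969
P(X=1) = 114688/4782969
Sum = 131072/4782969

P(X ≤ 1) = 131072/4782969 ≈ 2.74%


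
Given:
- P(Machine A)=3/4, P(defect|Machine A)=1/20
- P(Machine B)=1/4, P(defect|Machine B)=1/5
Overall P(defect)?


P(B) = Σ P(B|Aᵢ)×P(Aᵢ)
  1/20×3/4 = 3/80
  1/5×1/4 = 1/20
Sum = 7/80

P(defect) = 7/80 ≈ 8.75%


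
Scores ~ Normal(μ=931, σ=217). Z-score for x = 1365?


z = (x - μ)/σ = (1365 - 931)/217 = 2.0

z = 2.0


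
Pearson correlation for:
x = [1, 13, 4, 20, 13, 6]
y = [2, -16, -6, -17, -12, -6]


n=6, Σx=57, Σy=-55, Σxy=-762, Σx²=791, Σy²=765
r = (6×(-762) - 57×(-55))/√((6×791 - 57²)(6×765 - (-55)²))
= -1437/√(1497×1565) = -1437/√2342805 ≈ -1437/1530.6224 ≈ -0.9388

r ≈ -0.9388


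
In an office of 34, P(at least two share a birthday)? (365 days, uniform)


P(all different) = Π(365-i)/365 for i=0..33
= 0.204683
P(match) = 1 - 0.204683 = 0.795317

P ≈ 0.7953 ≈ 79.53%


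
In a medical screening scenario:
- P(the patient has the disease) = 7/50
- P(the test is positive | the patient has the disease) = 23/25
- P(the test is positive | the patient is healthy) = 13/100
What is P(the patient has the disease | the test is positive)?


Using Bayes' theorem:
P(A|B) = P(B|A)·P(A) / P(B)

P(the test is positive) = 23/25 × 7/50 + 13/100 × 43/50
= 161/1250 + 559/5000 = 1203/5000

P(the patient has the disease|the test is positive) = (161/1250) / (1203/5000) = 644/1203

P(the patient has the disease|the test is positive) = 644/1203 ≈ 53.53%


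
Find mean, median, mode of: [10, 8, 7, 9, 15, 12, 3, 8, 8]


Sorted: [3, 7, 8, 8, 8, 9, 10, 12, 15]
Mean = 80/9
Median = 8
Freq: {10: 1, 8: 3, 7: 1, 9: 1, 15: 1, 12: 1, 3: 1}
Mode: [8]

Mean=80/9, Median=8, Mode=8


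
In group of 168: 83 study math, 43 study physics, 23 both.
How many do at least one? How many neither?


|A∪B| = 83+43-23 = 103
Neither = 168-103 = 65

At least one: 103; Neither: 65


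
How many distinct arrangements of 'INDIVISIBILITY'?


Letters: 14, freq: {'I': 6, 'N': 1, 'D': 1, 'V': 1, 'S': 1, 'B': 1, 'L': 1, 'T': 1, 'Y': 1}
14!/(6!×1!×1!×1!×1!×1!×1!×1!×1!) = 87178291200/720 = 121080960

121080960


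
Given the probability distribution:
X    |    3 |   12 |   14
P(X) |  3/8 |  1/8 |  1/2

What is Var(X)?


E[X] = 77/8
E[X²] = 955/8
Var(X) = E[X²] - (E[X])² = 955/8 - 5929/64 = 1711/64

Var(X) = 1711/64 ≈ 26.7344


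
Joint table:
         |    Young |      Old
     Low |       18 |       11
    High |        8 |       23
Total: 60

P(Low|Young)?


P(Low|Young) = 18/(18+8) = 18/26 = 9/13

P = 9/13 ≈ 69.23%


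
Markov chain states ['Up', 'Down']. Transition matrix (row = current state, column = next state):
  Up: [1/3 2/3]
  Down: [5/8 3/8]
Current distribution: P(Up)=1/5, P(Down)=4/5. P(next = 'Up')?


P(next=Up) = Σᵢ P(now=i)×P(i→Up)
= 1/5×1/3 + 4/5×5/8
= 1/15 + 1/2 = 17/30

P = 17/30 ≈ 0.5667


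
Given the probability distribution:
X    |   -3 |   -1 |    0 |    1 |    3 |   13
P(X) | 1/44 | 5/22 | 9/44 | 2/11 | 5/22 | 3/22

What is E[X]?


E[X] = Σ x·P(X=x)
= (-3)×(1/44) + (-1)×(5/22) + (0)×(9/44) + (1)×(2/11) + (3)×(5/22) + (13)×(3/22)
= 103/44

E[X] = 103/44


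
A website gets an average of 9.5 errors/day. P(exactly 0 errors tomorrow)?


Poisson(λ=9.5): P(X=0) = e^(-λ)×λ^k/k!
= e^(-9.5) × 9.5^0 / 0!
≈ 7.485182989e-05 × 1 / 1 ≈ 0.000075

P(X=0) ≈ 0.000075 ≈ 0.01%


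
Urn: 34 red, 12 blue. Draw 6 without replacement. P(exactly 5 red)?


Hypergeometric: C(34,5)×C(12,1)/C(46,6)
= 278256×12/9366819 = 101184/283843

P(X=5) = 101184/283843 ≈ 35.65%


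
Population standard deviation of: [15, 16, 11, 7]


Mean = 49/4
  (15-49/4)²=121/16
  (16-49/4)²=225/16
  (11-49/4)²=25/16
  (7-49/4)²=441/16
Σ(x-μ)² = 203/4
σ² = (203/4)/4 = 203/16

σ = √(203/16) ≈ 3.5620


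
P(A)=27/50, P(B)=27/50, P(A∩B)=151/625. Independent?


P(A)×P(B) = 729/2500
P(A∩B) = 151/625
Not equal → NOT independent

No, not independent


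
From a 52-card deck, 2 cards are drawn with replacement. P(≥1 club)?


P(not a club) = 39/52 = 3/4
P(none in 2 draws) = (3/4)^2 = 9/16
P(≥1 club) = 1 - 9/16 = 7/16

P = 7/16 ≈ 43.75%


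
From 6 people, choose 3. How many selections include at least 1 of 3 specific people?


Complement: C(6,3) - C(3,3) = 20 - 1 = 19

19


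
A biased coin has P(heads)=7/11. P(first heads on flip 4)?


Geometric: P(X=4) = (1-p)^(k-1)×p = (4/11)^3×7/11 = 448/14641

P(X=4) = 448/14641 ≈ 3.06%


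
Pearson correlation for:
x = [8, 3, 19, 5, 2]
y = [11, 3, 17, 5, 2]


n=5, Σx=37, Σy=38, Σxy=449, Σx²=463, Σy²=448
r = (5×449 - 37×38)/√((5×463 - 37²)(5×448 - 38²))
= 839/√(946×796) = 839/√753016 ≈ 839/867.7649 ≈ 0.9669

r ≈ 0.9669


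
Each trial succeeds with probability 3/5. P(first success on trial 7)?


Geometric: P(X=7) = (1-p)^(k-1)×p = (2/5)^6×3/5 = 192/78125

P(X=7) = 192/78125 ≈ 0.25%


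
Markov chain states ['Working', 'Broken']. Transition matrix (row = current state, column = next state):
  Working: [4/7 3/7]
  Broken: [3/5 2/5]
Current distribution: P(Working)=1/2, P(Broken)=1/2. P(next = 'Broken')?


P(next=Broken) = Σᵢ P(now=i)×P(i→Broken)
= 1/2×3/7 + 1/2×2/5
= 3/14 + 1/5 = 29/70

P = 29/70 ≈ 0.4143


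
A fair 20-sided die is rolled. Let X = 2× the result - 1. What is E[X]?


E[die] = (1+20)/2 = 21/2
E[X] = 2×21/2 - 1 = 20

E[X] = 20


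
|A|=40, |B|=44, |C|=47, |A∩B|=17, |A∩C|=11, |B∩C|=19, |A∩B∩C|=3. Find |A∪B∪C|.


|A∪B∪C| = 40+44+47-17-11-19+3 = 87

|A∪B∪C| = 87


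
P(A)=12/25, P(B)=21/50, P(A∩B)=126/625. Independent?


P(A)×P(B) = 126/625
P(A∩B) = 126/625
Equal ✓ → Independent

Yes, independent


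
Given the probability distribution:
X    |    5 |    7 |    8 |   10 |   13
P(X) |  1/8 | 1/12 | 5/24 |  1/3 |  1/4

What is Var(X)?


E[X] = 227/24
E[X²] = 769/8
Var(X) = E[X²] - (E[X])² = 769/8 - 51529/576 = 3839/576

Var(X) = 3839/576 ≈ 6.6649


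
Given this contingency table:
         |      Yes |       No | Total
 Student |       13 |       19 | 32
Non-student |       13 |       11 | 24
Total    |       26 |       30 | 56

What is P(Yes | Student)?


P(Yes | Student) = 13/(13+19) = 13/32

P(Yes|Student) = 13/32 ≈ 40.62%


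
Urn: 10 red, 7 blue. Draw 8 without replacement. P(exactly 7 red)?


Hypergeometric: C(10,7)×C(7,1)/C(17,8)
= 120×7/24310 = 84/2431

P(X=7) = 84/2431 ≈ 3.46%


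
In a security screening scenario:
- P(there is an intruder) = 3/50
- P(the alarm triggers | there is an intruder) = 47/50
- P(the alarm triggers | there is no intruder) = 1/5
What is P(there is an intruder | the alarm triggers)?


Using Bayes' theorem:
P(A|B) = P(B|A)·P(A) / P(B)

P(the alarm triggers) = 47/50 × 3/50 + 1/5 × 47/50
= 141/2500 + 47/250 = 611/2500

P(there is an intruder|the alarm triggers) = (141/2500) / (611/2500) = 3/13

P(there is an intruder|the alarm triggers) = 3/13 ≈ 23.08%


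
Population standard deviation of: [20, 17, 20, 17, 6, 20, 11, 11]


Mean = 122/8 = 61/4
  (20-61/4)²=361/16
  (17-61/4)²=49/16
  (20-61/4)²=361/16
  (17-61/4)²=49/16
  (6-61/4)²=1369/16
  (20-61/4)²=361/16
  (11-61/4)²=289/16
  (11-61/4)²=289/16
Σ(x-μ)² = 391/2
σ² = (391/2)/8 = 391/16

σ = √(391/16) ≈ 4.9434


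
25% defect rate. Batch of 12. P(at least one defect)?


P(all good) = (3/4)^12 = 531441/16777216
P(≥1 defect) = 16245775/16777216

P = 16245775/16777216 ≈ 96.83%


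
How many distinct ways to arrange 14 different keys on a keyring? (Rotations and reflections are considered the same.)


Free circular arrangements: rotations and reflections both identified.
(n-1)!/2 = 13!/2 = 6227020800/2 = 3113510400

3113510400


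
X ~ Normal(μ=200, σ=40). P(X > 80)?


z = (80-200)/40 = -3.0
P(X > 80) = 1 - P(Z ≤ -3.0) = 1 - 0.0013 = 0.9987

P(X > 80) ≈ 0.9987


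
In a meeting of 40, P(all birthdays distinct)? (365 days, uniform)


P(all different) = Π(365-i)/365 for i=0..39
= (365/365)×(364/365)×...×(326/365)
= 0.108768

P ≈ 0.1088 ≈ 10.88%


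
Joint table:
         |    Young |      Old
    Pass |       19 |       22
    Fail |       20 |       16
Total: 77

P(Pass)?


P(Pass) = (19+22)/77 = 41/77

P(Pass) = 41/77 ≈ 53.25%


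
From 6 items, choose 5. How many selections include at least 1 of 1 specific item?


Complement: C(6,5) - C(5,5) = 6 - 1 = 5

5


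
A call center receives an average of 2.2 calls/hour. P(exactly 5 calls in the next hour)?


Poisson(λ=2.2): P(X=5) = e^(-λ)×λ^k/k!
= e^(-2.2) × 2.2^5 / 5!
≈ 0.1108031584 × 51.53632 / 120 ≈ 0.047587

P(X=5) ≈ 0.047587 ≈ 4.76%


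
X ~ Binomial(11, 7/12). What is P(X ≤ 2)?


P(X ≤ 2) = Σ P(X=i) for i=0..2
P(X=0) = 48828125/743008370688
P(X=1) = 751953125/743008370688
P(X=2) = 5263671875/743008370688
Sum = 224609375/27518828544

P(X ≤ 2) = 224609375/27518828544 ≈ 0.82%


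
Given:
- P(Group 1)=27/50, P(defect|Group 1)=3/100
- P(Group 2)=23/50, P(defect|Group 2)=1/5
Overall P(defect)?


P(B) = Σ P(B|Aᵢ)×P(Aᵢ)
  3/100×27/50 = 81/5000
  1/5×23/50 = 23/250
Sum = 541/5000

P(defect) = 541/5000 ≈ 10.82%


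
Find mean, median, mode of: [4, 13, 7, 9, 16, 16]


Sorted: [4, 7, 9, 13, 16, 16]
Mean = 65/6
Median = 11
Freq: {4: 1, 13: 1, 7: 1, 9: 1, 16: 2}
Mode: [16]

Mean=65/6, Median=11, Mode=16


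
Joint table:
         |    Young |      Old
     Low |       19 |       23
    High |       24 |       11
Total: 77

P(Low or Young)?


P(Low∨Young) = P(Low) + P(Young) - P(Low∧Young)
= (42 + 43 - 19)/77 = 66/77 = 6/7

P = 6/7 ≈ 85.71%


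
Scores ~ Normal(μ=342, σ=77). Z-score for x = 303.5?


z = (x - μ)/σ = (303.5 - 342)/77 = -0.5

z = -0.5


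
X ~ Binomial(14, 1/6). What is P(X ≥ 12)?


P(X ≥ 12) = Σ P(X=i) for i=12..14
P(X=12) = 2275/78364164096
P(X=13) = 35/39182082048
P(X=14) = 1/78364164096
Sum = 391/13060694016

P(X ≥ 12) = 391/13060694016 ≈ 0.00%


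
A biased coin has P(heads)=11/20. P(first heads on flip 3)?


Geometric: P(X=3) = (1-p)^(k-1)×p = (9/20)^2×11/20 = 891/8000

P(X=3) = 891/8000 ≈ 11.14%


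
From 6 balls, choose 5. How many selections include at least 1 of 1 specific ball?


Complement: C(6,5) - C(5,5) = 6 - 1 = 5

5


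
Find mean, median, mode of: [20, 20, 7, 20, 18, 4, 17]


Sorted: [4, 7, 17, 18, 20, 20, 20]
Mean = 106/7
Median = 18
Freq: {20: 3, 7: 1, 18: 1, 4: 1, 17: 1}
Mode: [20]

Mean=106/7, Median=18, Mode=20


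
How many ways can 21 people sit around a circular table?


Circular arrangements of 21 distinct objects: fix one position to break rotational symmetry.
(n-1)! = 20! = 2432902008176640000

2432902008176640000


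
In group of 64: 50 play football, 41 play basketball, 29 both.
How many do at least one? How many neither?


|A∪B| = 50+41-29 = 62
Neither = 64-62 = 2

At least one: 62; Neither: 2


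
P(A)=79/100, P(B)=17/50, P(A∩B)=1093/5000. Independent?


P(A)×P(B) = 1343/5000
P(A∩B) = 1093/5000
Not equal → NOT independent

No, not independent


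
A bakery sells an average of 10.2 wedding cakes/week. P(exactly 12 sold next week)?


Poisson(λ=10.2): P(X=12) = e^(-λ)×λ^k/k!
= e^(-10.2) × 10.2^12 / 12!
≈ 3.717031868e-05 × 1.26824179456e+12 / 479001600 ≈ 0.098415

P(X=12) ≈ 0.098415 ≈ 9.84%


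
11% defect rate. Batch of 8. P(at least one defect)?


P(all good) = (89/100)^8 = 3936588805702081/10000000000000000
P(≥1 defect) = 6063411194297919/10000000000000000

P = 6063411194297919/10000000000000000 ≈ 60.63%


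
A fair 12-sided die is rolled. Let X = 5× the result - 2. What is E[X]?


E[die] = (1+12)/2 = 13/2
E[X] = 5×13/2 - 2 = 61/2

E[X] = 61/2


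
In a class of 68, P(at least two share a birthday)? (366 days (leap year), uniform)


P(all different) = Π(366-i)/366 for i=0..67
= 0.001299
P(match) = 1 - 0.001299 = 0.998701

P ≈ 0.9987 ≈ 99.87%


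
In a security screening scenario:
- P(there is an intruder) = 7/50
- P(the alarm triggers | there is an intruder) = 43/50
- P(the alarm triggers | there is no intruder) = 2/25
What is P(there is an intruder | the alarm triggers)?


Using Bayes' theorem:
P(A|B) = P(B|A)·P(A) / P(B)

P(the alarm triggers) = 43/50 × 7/50 + 2/25 × 43/50
= 301/2500 + 43/625 = 473/2500

P(there is an intruder|the alarm triggers) = (301/2500) / (473/2500) = 7/11

P(there is an intruder|the alarm triggers) = 7/11 ≈ 63.64%


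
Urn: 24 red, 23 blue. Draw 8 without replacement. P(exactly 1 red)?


Hypergeometric: C(24,1)×C(23,7)/C(47,8)
= 24×245157/314457495 = 7752/414305

P(X=1) = 7752/414305 ≈ 1.87%


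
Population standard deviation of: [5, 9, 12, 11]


Mean = 37/4
  (5-37/4)²=289/16
  (9-37/4)²=1/16
  (12-37/4)²=121/16
  (11-37/4)²=49/16
Σ(x-μ)² = 115/4
σ² = (115/4)/4 = 115/16

σ = √(115/16) ≈ 2.6810


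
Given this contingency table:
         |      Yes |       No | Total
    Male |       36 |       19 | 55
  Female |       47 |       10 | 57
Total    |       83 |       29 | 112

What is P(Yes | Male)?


P(Yes | Male) = 36/(36+19) = 36/55

P(Yes|Male) = 36/55 ≈ 65.45%


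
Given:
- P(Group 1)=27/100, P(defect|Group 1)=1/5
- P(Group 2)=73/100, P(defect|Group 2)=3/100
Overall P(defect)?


P(B) = Σ P(B|Aᵢ)×P(Aᵢ)
  1/5×27/100 = 27/500
  3/100×73/100 = 219/10000
Sum = 759/10000

P(defect) = 759/10000 ≈ 7.59%


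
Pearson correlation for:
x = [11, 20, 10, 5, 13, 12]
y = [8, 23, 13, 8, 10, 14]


n=6, Σx=71, Σy=76, Σxy=1016, Σx²=959, Σy²=1122
r = (6×1016 - 71×76)/√((6×959 - 71²)(6×1122 - 76²))
= 700/√(713×956) = 700/√681628 ≈ 700/825.6077 ≈ 0.8479

r ≈ 0.8479


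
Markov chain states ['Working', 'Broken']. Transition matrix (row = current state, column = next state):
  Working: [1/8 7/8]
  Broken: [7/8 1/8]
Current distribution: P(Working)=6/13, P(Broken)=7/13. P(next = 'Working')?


P(next=Working) = Σᵢ P(now=i)×P(i→Working)
= 6/13×1/8 + 7/13×7/8
= 3/52 + 49/104 = 55/104

P = 55/104 ≈ 0.5288


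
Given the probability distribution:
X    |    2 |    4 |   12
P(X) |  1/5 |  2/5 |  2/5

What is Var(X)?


E[X] = 34/5
E[X²] = 324/5
Var(X) = E[X²] - (E[X])² = 324/5 - 1156/25 = 464/25

Var(X) = 464/25 ≈ 18.5600


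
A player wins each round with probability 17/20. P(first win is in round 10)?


Geometric: P(X=10) = (1-p)^(k-1)×p = (3/20)^9×17/20 = 334611/10240000000000

P(X=10) = 334611/10240000000000 ≈ 0.00%


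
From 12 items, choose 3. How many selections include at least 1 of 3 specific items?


Complement: C(12,3) - C(9,3) = 220 - 84 = 136

136


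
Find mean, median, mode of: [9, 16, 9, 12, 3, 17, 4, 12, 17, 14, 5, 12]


Sorted: [3, 4, 5, 9, 9, 12, 12, 12, 14, 16, 17, 17]
Mean = 130/12 = 65/6
Median = 12
Freq: {9: 2, 16: 1, 12: 3, 3: 1, 17: 2, 4: 1, 14: 1, 5: 1}
Mode: [12]

Mean=65/6, Median=12, Mode=12


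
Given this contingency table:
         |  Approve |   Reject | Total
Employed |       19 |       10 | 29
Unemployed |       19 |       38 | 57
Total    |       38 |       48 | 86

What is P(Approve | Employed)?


P(Approve | Employed) = 19/(19+10) = 19/29

P(Approve|Employed) = 19/29 ≈ 65.52%


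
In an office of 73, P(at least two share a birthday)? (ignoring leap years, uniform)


P(all different) = Π(365-i)/365 for i=0..72
= 0.000439
P(match) = 1 - 0.000439 = 0.999561

P ≈ 0.9996 ≈ 99.96%


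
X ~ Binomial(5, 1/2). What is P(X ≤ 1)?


P(X ≤ 1) = Σ P(X=i) for i=0..1
P(X=0) = 1/32
P(X=1) = 5/32
Sum = 3/16

P(X ≤ 1) = 3/16 ≈ 18.75%


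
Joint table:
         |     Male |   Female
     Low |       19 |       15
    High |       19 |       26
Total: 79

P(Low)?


P(Low) = (19+15)/79 = 34/79

P(Low) = 34/79 ≈ 43.04%


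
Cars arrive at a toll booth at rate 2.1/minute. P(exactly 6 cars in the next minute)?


Poisson(λ=2.1): P(X=6) = e^(-λ)×λ^k/k!
= e^(-2.1) × 2.1^6 / 6!
≈ 0.1224564283 × 85.766121 / 720 ≈ 0.014587

P(X=6) ≈ 0.014587 ≈ 1.46%


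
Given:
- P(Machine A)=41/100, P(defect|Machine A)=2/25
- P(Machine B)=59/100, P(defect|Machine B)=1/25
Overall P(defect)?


P(B) = Σ P(B|Aᵢ)×P(Aᵢ)
  2/25×41/100 = 41/1250
  1/25×59/100 = 59/2500
Sum = 141/2500

P(defect) = 141/2500 ≈ 5.64%


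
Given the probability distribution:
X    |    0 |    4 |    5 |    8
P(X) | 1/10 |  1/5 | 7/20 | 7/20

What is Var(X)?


E[X] = 107/20
E[X²] = 687/20
Var(X) = E[X²] - (E[X])² = 687/20 - 11449/400 = 2291/400

Var(X) = 2291/400 ≈ 5.7275


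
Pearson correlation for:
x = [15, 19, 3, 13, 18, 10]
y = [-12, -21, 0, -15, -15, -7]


n=6, Σx=78, Σy=-70, Σxy=-1114, Σx²=1188, Σy²=1084
r = (6×(-1114) - 78×(-70))/√((6×1188 - 78²)(6×1084 - (-70)²))
= -1224/√(1044×1604) = -1224/√1674576 ≈ -1224/1294.0541 ≈ -0.9459

r ≈ -0.9459


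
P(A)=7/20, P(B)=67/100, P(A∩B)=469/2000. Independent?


P(A)×P(B) = 469/2000
P(A∩B) = 469/2000
Equal ✓ → Independent

Yes, independent


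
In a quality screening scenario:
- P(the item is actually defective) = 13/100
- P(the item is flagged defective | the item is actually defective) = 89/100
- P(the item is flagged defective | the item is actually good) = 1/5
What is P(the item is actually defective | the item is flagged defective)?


Using Bayes' theorem:
P(A|B) = P(B|A)·P(A) / P(B)

P(the item is flagged defective) = 89/100 × 13/100 + 1/5 × 87/100
= 1157/10000 + 87/500 = 2897/10000

P(the item is actually defective|the item is flagged defective) = (1157/10000) / (2897/10000) = 1157/2897

P(the item is actually defective|the item is flagged defective) = 1157/2897 ≈ 39.94%


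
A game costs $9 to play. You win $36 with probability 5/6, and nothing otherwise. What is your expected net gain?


E[gain] = (36-9)×5/6 + (-9)×1/6
= 45/2 - 3/2 = 21

Expected net gain = $21 ≈ $21.00


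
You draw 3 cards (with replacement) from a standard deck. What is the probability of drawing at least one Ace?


P(not a Ace) = 48/52 = 12/13
P(none in 3 draws) = (12/13)^3 = 1728/2197
P(≥1 Ace) = 1 - 1728/2197 = 469/2197

P = 469/2197 ≈ 21.35%


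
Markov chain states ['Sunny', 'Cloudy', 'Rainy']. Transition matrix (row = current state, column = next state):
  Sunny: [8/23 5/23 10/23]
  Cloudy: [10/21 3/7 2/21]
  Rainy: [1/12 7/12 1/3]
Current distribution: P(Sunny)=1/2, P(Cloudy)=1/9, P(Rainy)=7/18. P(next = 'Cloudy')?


P(next=Cloudy) = Σᵢ P(now=i)×P(i→Cloudy)
= 1/2×5/23 + 1/9×3/7 + 7/18×7/12
= 5/46 + 1/21 + 49/216 = 13325/34776

P = 13325/34776 ≈ 0.3832


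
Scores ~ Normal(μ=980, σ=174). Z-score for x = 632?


z = (x - μ)/σ = (632 - 980)/174 = -2.0

z = -2.0


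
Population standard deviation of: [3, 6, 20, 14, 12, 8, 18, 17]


Mean = 98/8 = 49/4
  (3-49/4)²=1369/16
  (6-49/4)²=625/16
  (20-49/4)²=961/16
  (14-49/4)²=49/16
  (12-49/4)²=1/16
  (8-49/4)²=289/16
  (18-49/4)²=529/16
  (17-49/4)²=361/16
Σ(x-μ)² = 523/2
σ² = (523/2)/8 = 523/16

σ = √(523/16) ≈ 5.7173


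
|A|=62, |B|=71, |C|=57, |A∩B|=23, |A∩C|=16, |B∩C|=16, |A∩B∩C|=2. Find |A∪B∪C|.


|A∪B∪C| = 62+71+57-23-16-16+2 = 137

|A∪B∪C| = 137


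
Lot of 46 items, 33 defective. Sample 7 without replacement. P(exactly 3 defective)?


Hypergeometric: C(33,3)×C(13,4)/C(46,7)
= 5456×715/53524680 = 8866/121647

P(X=3) = 8866/121647 ≈ 7.29%


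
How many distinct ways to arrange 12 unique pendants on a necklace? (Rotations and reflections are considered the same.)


Free circular arrangements: rotations and reflections both identified.
(n-1)!/2 = 11!/2 = 39916800/2 = 19958400

19958400


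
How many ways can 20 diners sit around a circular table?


Circular arrangements of 20 distinct objects: fix one position to break rotational symmetry.
(n-1)! = 19! = 121645100408832000

121645100408832000


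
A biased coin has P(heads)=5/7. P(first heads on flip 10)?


Geometric: P(X=10) = (1-p)^(k-1)×p = (2/7)^9×5/7 = 2560/282475249

P(X=10) = 2560/282475249 ≈ 0.00%


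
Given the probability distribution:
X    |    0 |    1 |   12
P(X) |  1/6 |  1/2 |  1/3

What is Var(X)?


E[X] = 9/2
E[X²] = 97/2
Var(X) = E[X²] - (E[X])² = 97/2 - 81/4 = 113/4

Var(X) = 113/4 ≈ 28.2500


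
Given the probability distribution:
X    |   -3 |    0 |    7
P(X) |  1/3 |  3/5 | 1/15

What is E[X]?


E[X] = Σ x·P(X=x)
= (-3)×(1/3) + (0)×(3/5) + (7)×(1/15)
= -8/15

E[X] = -8/15


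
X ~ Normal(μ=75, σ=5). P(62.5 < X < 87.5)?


z₁=(62.5-75)/5=-2.5, z₂=(87.5-75)/5=2.5
P = Φ(2.5) - Φ(-2.5) = 0.993790 - 0.006210 = 0.987580 ≈ 0.9876

P(62.5 < X < 87.5) ≈ 0.9876


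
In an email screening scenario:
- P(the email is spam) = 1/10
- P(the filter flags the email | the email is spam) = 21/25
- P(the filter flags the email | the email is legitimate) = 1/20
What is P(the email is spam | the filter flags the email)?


Using Bayes' theorem:
P(A|B) = P(B|A)·P(A) / P(B)

P(the filter flags the email) = 21/25 × 1/10 + 1/20 × 9/10
= 21/250 + 9/200 = 129/1000

P(the email is spam|the filter flags the email) = (21/250) / (129/1000) = 28/43

P(the email is spam|the filter flags the email) = 28/43 ≈ 65.12%
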